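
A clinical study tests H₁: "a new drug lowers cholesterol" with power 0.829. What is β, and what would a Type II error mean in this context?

β = 1 - power = 1 - 0.829 = 0.171. A Type II error is failing to reject H₀ when H₀ is false (false negative) — here, failing to conclude that a new drug lowers cholesterol when in fact it is true. Consequence: shelving an effective drug — patients miss out on a treatment that would have helped.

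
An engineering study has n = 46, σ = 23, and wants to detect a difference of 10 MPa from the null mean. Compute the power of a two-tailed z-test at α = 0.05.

SE = σ/√n = 23/√46 = 3.391. Non-centrality λ = d/SE = 10/3.391 = 2.949. Power ≈ Φ(λ - z_{α/2}) = Φ(2.949 - 1.96) = Φ(0.989) = 0.839.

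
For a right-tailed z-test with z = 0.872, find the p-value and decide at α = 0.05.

p = P(Z > 0.872) = 1 - Φ(0.872) ≈ 0.1916. Since p ≥ 0.05, fail to reject H₀ (not significant) at α = 0.05.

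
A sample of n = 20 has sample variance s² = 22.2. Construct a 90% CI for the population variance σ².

df = 19. χ²_{0.05} = 30.144, χ²_{0.95} = 10.117. CI for σ² = ((n-1)s²/χ²_{α/2}, (n-1)s²/χ²_{1-α/2}) = (19·22.2/30.144, 19·22.2/10.117) = (13.99, 41.69)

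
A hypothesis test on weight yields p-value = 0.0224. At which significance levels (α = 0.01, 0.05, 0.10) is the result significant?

p = 0.0224. Significant at: α = 0.05, 0.1.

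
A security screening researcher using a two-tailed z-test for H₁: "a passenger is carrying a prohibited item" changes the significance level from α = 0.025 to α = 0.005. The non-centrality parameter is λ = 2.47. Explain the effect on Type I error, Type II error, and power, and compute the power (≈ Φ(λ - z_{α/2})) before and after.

Decreasing α from 0.025 to 0.005:
• Type I error rate decreases (α is the Type I rate by definition).
• Critical value moves from z_{α/2} = 2.241 to 2.807, so power = Φ(λ - z_{α/2}) goes from Φ(2.47 - 2.241) = 0.591 to Φ(2.47 - 2.807) = 0.368.
• Type II error rate β = 1 - power therefore increases (0.409 → 0.632).
Appropriate when false positives are costly — here, detaining an innocent passenger — delay and inconvenience.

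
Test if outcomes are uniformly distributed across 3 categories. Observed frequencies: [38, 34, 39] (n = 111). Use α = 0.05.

Expected = 37 each. χ² = Σ(O-E)²/E = 0.378. df = 2, critical value = 5.991. Fail to reject H₀.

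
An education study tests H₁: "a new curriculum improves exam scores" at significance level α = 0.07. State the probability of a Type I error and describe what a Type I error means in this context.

P(Type I error) = α = 0.07. A Type I error is rejecting H₀ when H₀ is actually true (false positive) — here, concluding that a new curriculum improves exam scores when in fact this is not the case. Consequence: adopting a curriculum that gives no real benefit — disruption for nothing.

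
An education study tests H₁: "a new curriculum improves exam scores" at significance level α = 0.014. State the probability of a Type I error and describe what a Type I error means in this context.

P(Type I error) = α = 0.014. A Type I error is rejecting H₀ when H₀ is actually true (false positive) — here, concluding that a new curriculum improves exam scores when in fact this is not the case. Consequence: adopting a curriculum that gives no real benefit — disruption for nothing.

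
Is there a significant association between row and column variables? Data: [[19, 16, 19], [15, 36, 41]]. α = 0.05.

χ² = 6.8. df = 2, critical = 5.991. Reject H₀. Variables are dependent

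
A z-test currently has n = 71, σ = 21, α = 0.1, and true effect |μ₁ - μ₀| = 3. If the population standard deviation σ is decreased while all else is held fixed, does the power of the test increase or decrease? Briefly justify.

Power increases: a smaller σ shrinks the standard error σ/√n, moving the sampling distribution under H₁ further from the critical value.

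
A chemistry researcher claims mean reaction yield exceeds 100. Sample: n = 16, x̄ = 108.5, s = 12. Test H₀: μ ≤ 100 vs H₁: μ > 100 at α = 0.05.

t = (108.5 - 100)/(12/√16) = 2.833, df = 15. Critical t = 1.753. Reject H₀.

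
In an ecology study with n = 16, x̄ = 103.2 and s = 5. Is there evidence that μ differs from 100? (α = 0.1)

t = (x̄ - μ₀)/(s/√n) = (103.2 - 100)/(5/√16) = 2.56. df = 15, critical t = ±1.753. Reject H₀.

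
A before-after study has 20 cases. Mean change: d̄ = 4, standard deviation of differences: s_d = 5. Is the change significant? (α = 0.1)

t = d̄/(s_d/√n) = 4/(5/√20) = 3.578. df = 19, critical t = ±1.729. Reject H₀.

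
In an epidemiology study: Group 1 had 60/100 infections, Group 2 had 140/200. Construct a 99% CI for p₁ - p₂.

p̂₁ = 0.6, p̂₂ = 0.7. Difference = -0.1. CI = (-0.251, 0.051)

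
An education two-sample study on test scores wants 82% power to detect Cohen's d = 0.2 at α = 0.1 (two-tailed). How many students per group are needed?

z_{α/2} = 1.645, z_β = Φ⁻¹(0.82) = 0.915. For small effect (d = 0.2): n per group = 2(z_{α/2} + z_β)²/d² = 2(1.645 + 0.915)²/0.2² = 327.7 → 328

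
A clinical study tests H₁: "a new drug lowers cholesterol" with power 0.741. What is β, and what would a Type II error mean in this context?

β = 1 - power = 1 - 0.741 = 0.259. A Type II error is failing to reject H₀ when H₀ is false (false negative) — here, failing to conclude that a new drug lowers cholesterol when in fact it is true. Consequence: shelving an effective drug — patients miss out on a treatment that would have helped.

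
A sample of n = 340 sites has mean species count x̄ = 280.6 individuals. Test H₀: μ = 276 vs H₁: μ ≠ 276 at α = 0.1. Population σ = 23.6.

z = (x̄ - μ₀)/(σ/√n) = (280.6 - 276)/(23.6/√340) = 3.594. Critical value: ±1.645. Since |3.594| > 1.645, Reject H₀.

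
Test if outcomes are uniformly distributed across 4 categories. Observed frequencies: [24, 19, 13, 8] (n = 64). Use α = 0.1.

Expected = 16 each. χ² = Σ(O-E)²/E = 9.125. df = 3, critical value = 6.251. Reject H₀.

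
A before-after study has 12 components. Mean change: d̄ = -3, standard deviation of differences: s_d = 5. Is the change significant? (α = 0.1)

t = d̄/(s_d/√n) = -3/(5/√12) = -2.078. df = 11, critical t = ±1.796. Reject H₀.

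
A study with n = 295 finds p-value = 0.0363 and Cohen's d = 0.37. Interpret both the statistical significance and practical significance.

Statistically significant (p = 0.0363 < 0.05). Cohen's d = 0.37 indicates a small effect size. Both statistical and practical significance should be considered.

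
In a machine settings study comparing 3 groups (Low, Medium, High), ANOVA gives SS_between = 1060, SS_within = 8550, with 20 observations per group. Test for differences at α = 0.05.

df_between = 2, df_within = 57. F = MS_between/MS_within = 530.0/150.0 = 3.533. F_crit ≈ 3.159. Reject H₀. At least one mean differs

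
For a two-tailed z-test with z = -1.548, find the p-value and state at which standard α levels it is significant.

p = 2·P(Z > |-1.548|) = 2·(1 - Φ(1.548)) ≈ 0.1216. Not significant at any standard level.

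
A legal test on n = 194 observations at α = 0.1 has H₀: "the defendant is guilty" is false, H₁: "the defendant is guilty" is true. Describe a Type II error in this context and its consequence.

Type II error: failing to reject H₀ when it is false — concluding that the defendant is guilty is not supported when in fact it is. Consequence: acquitting a guilty person.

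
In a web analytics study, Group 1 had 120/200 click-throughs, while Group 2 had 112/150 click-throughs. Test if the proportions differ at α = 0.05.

p̂₁ = 0.6, p̂₂ = 0.747, pooled p̂ = 0.663. z = -2.872. Critical: ±1.96. Reject H₀.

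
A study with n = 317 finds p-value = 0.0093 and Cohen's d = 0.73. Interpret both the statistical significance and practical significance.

Statistically significant (p = 0.0093 < 0.05). Cohen's d = 0.73 indicates a medium effect size. Both statistical and practical significance should be considered.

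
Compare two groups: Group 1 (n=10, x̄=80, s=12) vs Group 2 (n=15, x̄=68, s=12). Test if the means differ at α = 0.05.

Pooled sp = 12.0. t = 2.449, df = 23. Critical t = ±2.069. Reject H₀.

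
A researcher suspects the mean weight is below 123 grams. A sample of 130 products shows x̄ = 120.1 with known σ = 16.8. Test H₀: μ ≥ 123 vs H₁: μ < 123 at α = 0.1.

z = -1.968. Critical value: -1.28. Reject H₀.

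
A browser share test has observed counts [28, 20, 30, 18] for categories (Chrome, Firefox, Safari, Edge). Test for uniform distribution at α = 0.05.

Expected = 24 each. χ² = Σ(O-E)²/E = 4.333. df = 3, critical value = 7.815. Fail to reject H₀.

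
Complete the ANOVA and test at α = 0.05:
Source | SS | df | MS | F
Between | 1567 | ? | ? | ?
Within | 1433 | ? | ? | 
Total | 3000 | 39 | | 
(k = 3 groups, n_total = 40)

df_between = 2, df_within = 37. MS_between = 783.5, MS_within = 38.73. F = 20.23, F_crit ≈ 3.252. Reject H₀.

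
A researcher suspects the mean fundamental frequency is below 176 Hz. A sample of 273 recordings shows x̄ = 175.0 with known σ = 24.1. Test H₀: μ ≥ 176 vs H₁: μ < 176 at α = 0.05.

z = -0.686. Critical value: -1.645. Fail to reject H₀.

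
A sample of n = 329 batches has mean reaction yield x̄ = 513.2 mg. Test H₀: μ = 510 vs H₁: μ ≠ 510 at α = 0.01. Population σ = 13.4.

z = (x̄ - μ₀)/(σ/√n) = (513.2 - 510)/(13.4/√329) = 4.332. Critical value: ±2.576. Since |4.332| > 2.576, Reject H₀.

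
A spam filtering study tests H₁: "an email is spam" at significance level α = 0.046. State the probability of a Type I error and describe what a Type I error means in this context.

P(Type I error) = α = 0.046. A Type I error is rejecting H₀ when H₀ is actually true (false positive) — here, concluding that an email is spam when in fact this is not the case. Consequence: a legitimate email is sent to the spam folder and the user misses it.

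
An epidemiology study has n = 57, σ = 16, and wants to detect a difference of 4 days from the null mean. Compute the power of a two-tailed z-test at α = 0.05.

SE = σ/√n = 16/√57 = 2.119. Non-centrality λ = d/SE = 4/2.119 = 1.887. Power ≈ Φ(λ - z_{α/2}) = Φ(1.887 - 1.96) = Φ(-0.073) = 0.471.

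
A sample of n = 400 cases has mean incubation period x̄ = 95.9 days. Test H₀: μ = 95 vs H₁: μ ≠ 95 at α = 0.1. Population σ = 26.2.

z = (x̄ - μ₀)/(σ/√n) = (95.9 - 95)/(26.2/√400) = 0.687. Critical value: ±1.645. Since |0.687| ≤ 1.645, Fail to reject H₀.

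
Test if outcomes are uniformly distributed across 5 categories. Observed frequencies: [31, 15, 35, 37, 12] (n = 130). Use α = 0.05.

Expected = 26 each. χ² = Σ(O-E)²/E = 20.923. df = 4, critical value = 9.488. Reject H₀.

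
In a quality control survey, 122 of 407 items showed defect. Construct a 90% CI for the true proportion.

p̂ = 0.3. CI = p̂ ± z*√(p̂(1-p̂)/n) = (0.262, 0.337)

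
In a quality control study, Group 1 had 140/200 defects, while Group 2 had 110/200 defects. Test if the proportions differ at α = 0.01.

p̂₁ = 0.7, p̂₂ = 0.55, pooled p̂ = 0.625. z = 3.098. Critical: ±2.576. Reject H₀.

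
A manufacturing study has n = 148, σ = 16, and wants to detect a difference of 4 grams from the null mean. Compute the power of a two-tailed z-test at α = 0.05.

SE = σ/√n = 16/√148 = 1.315. Non-centrality λ = d/SE = 4/1.315 = 3.041. Power ≈ Φ(λ - z_{α/2}) = Φ(3.041 - 1.96) = Φ(1.081) = 0.86.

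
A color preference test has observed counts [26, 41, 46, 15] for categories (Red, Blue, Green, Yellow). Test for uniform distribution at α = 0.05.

Expected = 32 each. χ² = Σ(O-E)²/E = 18.812. df = 3, critical value = 7.815. Reject H₀.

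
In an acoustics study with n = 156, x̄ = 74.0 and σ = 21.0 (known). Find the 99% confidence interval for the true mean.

CI = x̄ ± z*(σ/√n) = 74.0 ± 2.576(21.0/√156) = 74.0 ± 4.33 = (69.67, 78.33)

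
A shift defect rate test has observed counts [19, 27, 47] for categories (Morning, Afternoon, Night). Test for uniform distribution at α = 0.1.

Expected = 31 each. χ² = Σ(O-E)²/E = 13.419. df = 2, critical value = 4.605. Reject H₀.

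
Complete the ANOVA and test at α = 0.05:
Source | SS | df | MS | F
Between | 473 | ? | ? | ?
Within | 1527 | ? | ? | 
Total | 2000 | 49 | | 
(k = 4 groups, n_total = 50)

df_between = 3, df_within = 46. MS_between = 157.67, MS_within = 33.2. F = 4.75, F_crit ≈ 2.807. Reject H₀.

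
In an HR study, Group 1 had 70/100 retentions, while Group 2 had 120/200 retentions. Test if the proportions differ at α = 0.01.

p̂₁ = 0.7, p̂₂ = 0.6, pooled p̂ = 0.633. z = 1.694. Critical: ±2.576. Fail to reject H₀.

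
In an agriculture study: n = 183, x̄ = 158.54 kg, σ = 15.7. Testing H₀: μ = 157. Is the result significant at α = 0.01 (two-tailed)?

z = (158.54 - 157)/(15.7/√183) = 1.327. Since |z| ≤ 2.576, not significant at α = 0.01.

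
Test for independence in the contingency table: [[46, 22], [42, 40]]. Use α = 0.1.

χ² = 4.137. df = 1, critical = 2.706. Reject H₀. Variables are dependent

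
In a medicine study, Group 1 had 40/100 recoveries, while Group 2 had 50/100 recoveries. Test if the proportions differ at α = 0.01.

p̂₁ = 0.4, p̂₂ = 0.5, pooled p̂ = 0.45. z = -1.421. Critical: ±2.576. Fail to reject H₀.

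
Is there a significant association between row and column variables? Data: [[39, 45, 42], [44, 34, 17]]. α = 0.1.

χ² = 8.24. df = 2, critical = 4.605. Reject H₀. Variables are dependent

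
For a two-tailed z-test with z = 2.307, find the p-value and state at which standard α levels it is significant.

p = 2·P(Z > |2.307|) = 2·(1 - Φ(2.307)) ≈ 0.0211. Significant at α = 0.1; Significant at α = 0.05.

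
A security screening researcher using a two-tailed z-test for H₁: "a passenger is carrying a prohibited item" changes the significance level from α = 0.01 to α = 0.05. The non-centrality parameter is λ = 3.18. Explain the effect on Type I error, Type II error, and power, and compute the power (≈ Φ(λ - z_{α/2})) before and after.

Increasing α from 0.01 to 0.05:
• Type I error rate increases (α is the Type I rate by definition).
• Critical value moves from z_{α/2} = 2.576 to 1.96, so power = Φ(λ - z_{α/2}) goes from Φ(3.18 - 2.576) = 0.727 to Φ(3.18 - 1.96) = 0.889.
• Type II error rate β = 1 - power therefore decreases (0.273 → 0.111).
Appropriate when false negatives are costly — here, letting a prohibited item through — security breach.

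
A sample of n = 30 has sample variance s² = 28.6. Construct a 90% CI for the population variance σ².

df = 29. χ²_{0.05} = 42.557, χ²_{0.95} = 17.708. CI for σ² = ((n-1)s²/χ²_{α/2}, (n-1)s²/χ²_{1-α/2}) = (29·28.6/42.557, 29·28.6/17.708) = (19.49, 46.84)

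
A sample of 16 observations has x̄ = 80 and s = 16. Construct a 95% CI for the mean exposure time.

CI = x̄ ± t*(s/√n) = 80 ± 2.131(16/√16) = (71.48, 88.52)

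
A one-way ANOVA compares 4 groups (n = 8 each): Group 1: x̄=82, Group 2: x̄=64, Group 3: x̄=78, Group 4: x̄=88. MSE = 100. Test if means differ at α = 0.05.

Grand mean = 78.0. SS_between = 2496.0, MS_between = 832.0. F = 8.32, F_crit ≈ 2.947. Reject H₀.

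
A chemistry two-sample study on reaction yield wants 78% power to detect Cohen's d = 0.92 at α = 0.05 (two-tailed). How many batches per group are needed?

z_{α/2} = 1.96, z_β = Φ⁻¹(0.78) = 0.772. For large effect (d = 0.92): n per group = 2(z_{α/2} + z_β)²/d² = 2(1.96 + 0.772)²/0.92² = 17.6 → 18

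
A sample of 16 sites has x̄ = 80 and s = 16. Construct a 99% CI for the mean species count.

CI = x̄ ± t*(s/√n) = 80 ± 2.947(16/√16) = (68.21, 91.79)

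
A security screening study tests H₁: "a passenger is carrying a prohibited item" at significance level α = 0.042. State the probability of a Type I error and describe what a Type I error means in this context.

P(Type I error) = α = 0.042. A Type I error is rejecting H₀ when H₀ is actually true (false positive) — here, concluding that a passenger is carrying a prohibited item when in fact this is not the case. Consequence: detaining an innocent passenger — delay and inconvenience.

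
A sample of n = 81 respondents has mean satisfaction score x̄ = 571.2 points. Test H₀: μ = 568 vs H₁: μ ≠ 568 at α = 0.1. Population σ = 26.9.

z = (x̄ - μ₀)/(σ/√n) = (571.2 - 568)/(26.9/√81) = 1.071. Critical value: ±1.645. Since |1.071| ≤ 1.645, Fail to reject H₀.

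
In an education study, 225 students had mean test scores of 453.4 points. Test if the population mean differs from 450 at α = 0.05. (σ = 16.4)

z = (x̄ - μ₀)/(σ/√n) = (453.4 - 450)/(16.4/√225) = 3.11. Critical value: ±1.96. Since |3.11| > 1.96, Reject H₀.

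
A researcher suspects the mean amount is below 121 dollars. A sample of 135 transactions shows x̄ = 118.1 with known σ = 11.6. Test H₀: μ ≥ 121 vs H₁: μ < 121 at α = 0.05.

z = -2.905. Critical value: -1.645. Reject H₀.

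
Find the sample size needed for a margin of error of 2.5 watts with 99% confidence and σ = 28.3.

n = (z*σ/E)² = (2.576×28.3/2.5)² = 850.3 → n = 851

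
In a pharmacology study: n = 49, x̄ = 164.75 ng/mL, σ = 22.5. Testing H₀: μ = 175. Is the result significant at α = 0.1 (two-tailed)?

z = (164.75 - 175)/(22.5/√49) = -3.189. Since |z| > 1.645, significant at α = 0.1.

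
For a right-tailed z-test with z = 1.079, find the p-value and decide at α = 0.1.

p = P(Z > 1.079) = 1 - Φ(1.079) ≈ 0.1403. Since p ≥ 0.1, fail to reject H₀ (not significant) at α = 0.1.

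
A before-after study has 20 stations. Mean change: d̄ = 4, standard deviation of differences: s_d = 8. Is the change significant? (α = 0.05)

t = d̄/(s_d/√n) = 4/(8/√20) = 2.236. df = 19, critical t = ±2.093. Reject H₀.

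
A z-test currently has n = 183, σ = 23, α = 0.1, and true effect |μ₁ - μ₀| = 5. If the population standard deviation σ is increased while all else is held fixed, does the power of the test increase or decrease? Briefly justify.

Power decreases: a larger σ inflates the standard error σ/√n, pulling the sampling distribution under H₁ back toward the critical value.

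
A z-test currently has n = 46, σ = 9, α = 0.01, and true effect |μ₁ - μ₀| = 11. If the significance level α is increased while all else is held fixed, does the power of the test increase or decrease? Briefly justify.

Power increases: a larger α lowers the critical value, so more of the H₁ sampling distribution falls in the rejection region.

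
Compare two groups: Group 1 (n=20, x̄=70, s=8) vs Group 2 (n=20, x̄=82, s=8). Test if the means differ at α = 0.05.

Pooled sp = 8.0. t = -4.743, df = 38. Critical t = ±2.024. Reject H₀.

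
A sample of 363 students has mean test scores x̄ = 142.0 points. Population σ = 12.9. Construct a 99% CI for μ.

CI = x̄ ± z*(σ/√n) = 142.0 ± 2.576(12.9/√363) = 142.0 ± 1.74 = (140.26, 143.74)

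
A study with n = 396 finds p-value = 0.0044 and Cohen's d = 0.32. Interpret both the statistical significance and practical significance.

Statistically significant (p = 0.0044 < 0.05). Cohen's d = 0.32 indicates a small effect size. Both statistical and practical significance should be considered.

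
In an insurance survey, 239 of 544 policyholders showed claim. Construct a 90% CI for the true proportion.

p̂ = 0.439. CI = p̂ ± z*√(p̂(1-p̂)/n) = (0.404, 0.474)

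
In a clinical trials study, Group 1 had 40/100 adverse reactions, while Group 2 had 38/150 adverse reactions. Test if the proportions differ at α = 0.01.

p̂₁ = 0.4, p̂₂ = 0.253, pooled p̂ = 0.312. z = 2.452. Critical: ±2.576. Fail to reject H₀.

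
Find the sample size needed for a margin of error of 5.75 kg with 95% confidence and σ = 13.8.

n = (z*σ/E)² = (1.96×13.8/5.75)² = 22.1 → n = 23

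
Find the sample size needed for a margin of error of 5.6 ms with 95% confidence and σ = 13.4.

n = (z*σ/E)² = (1.96×13.4/5.6)² = 22.0 → n = 22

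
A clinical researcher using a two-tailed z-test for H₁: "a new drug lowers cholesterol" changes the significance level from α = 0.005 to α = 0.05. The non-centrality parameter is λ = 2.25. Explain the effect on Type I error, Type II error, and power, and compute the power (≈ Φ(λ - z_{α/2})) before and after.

Increasing α from 0.005 to 0.05:
• Type I error rate increases (α is the Type I rate by definition).
• Critical value moves from z_{α/2} = 2.807 to 1.96, so power = Φ(λ - z_{α/2}) goes from Φ(2.25 - 2.807) = 0.289 to Φ(2.25 - 1.96) = 0.614.
• Type II error rate β = 1 - power therefore decreases (0.711 → 0.386).
Appropriate when false negatives are costly — here, shelving an effective drug — patients miss out on a treatment that would have helped.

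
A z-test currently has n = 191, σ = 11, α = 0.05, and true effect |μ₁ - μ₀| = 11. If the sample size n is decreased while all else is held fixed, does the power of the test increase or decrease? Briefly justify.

Power decreases: a smaller n inflates the standard error σ/√n, pulling the sampling distribution under H₁ back toward the critical value.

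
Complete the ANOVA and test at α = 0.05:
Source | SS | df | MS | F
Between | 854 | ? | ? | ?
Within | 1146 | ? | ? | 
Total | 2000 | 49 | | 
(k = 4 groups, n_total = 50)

df_between = 3, df_within = 46. MS_between = 284.67, MS_within = 24.91. F = 11.426, F_crit ≈ 2.807. Reject H₀.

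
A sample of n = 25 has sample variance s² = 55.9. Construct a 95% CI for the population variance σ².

df = 24. χ²_{0.025} = 39.364, χ²_{0.975} = 12.401. CI for σ² = ((n-1)s²/χ²_{α/2}, (n-1)s²/χ²_{1-α/2}) = (24·55.9/39.364, 24·55.9/12.401) = (34.08, 108.18)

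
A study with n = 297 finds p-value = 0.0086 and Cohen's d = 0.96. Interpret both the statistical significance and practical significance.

Statistically significant (p = 0.0086 < 0.05). Cohen's d = 0.96 indicates a large effect size. Both statistical and practical significance should be considered.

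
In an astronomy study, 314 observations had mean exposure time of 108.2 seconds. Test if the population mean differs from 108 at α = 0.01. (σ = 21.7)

z = (x̄ - μ₀)/(σ/√n) = (108.2 - 108)/(21.7/√314) = 0.163. Critical value: ±2.576. Since |0.163| ≤ 2.576, Fail to reject H₀.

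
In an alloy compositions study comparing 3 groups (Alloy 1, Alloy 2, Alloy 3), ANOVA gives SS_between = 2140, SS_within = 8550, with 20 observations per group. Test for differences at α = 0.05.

df_between = 2, df_within = 57. F = MS_between/MS_within = 1070.0/150.0 = 7.133. F_crit ≈ 3.159. Reject H₀. At least one mean differs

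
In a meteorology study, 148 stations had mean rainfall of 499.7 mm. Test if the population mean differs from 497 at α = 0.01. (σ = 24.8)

z = (x̄ - μ₀)/(σ/√n) = (499.7 - 497)/(24.8/√148) = 1.324. Critical value: ±2.576. Since |1.324| ≤ 2.576, Fail to reject H₀.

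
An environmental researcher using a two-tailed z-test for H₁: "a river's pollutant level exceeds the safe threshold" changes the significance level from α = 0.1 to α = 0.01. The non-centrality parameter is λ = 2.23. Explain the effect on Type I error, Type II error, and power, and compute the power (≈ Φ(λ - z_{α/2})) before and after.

Decreasing α from 0.1 to 0.01:
• Type I error rate decreases (α is the Type I rate by definition).
• Critical value moves from z_{α/2} = 1.645 to 2.576, so power = Φ(λ - z_{α/2}) goes from Φ(2.23 - 1.645) = 0.721 to Φ(2.23 - 2.576) = 0.365.
• Type II error rate β = 1 - power therefore increases (0.279 → 0.635).
Appropriate when false positives are costly — here, shutting down a compliant factory unnecessarily.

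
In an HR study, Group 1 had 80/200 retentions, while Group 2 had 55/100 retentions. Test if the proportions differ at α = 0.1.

p̂₁ = 0.4, p̂₂ = 0.55, pooled p̂ = 0.45. z = -2.462. Critical: ±1.645. Reject H₀.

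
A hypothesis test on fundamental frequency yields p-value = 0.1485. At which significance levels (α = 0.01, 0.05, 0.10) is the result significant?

p = 0.1485. Not significant at any of the given levels.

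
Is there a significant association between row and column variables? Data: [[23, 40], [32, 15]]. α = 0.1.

χ² = 10.736. df = 1, critical = 2.706. Reject H₀. Variables are dependent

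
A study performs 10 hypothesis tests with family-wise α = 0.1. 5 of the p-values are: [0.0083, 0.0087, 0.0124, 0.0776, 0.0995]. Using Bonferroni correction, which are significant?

Bonferroni α = 0.1/10 = 0.01. Significant p-values: [0.0083, 0.0087]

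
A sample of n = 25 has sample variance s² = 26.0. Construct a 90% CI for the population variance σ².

df = 24. χ²_{0.05} = 36.415, χ²_{0.95} = 13.848. CI for σ² = ((n-1)s²/χ²_{α/2}, (n-1)s²/χ²_{1-α/2}) = (24·26.0/36.415, 24·26.0/13.848) = (17.14, 45.06)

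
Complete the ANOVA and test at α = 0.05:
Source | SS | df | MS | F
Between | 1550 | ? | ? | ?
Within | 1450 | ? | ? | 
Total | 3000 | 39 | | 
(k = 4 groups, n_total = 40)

df_between = 3, df_within = 36. MS_between = 516.67, MS_within = 40.28. F = 12.828, F_crit ≈ 2.866. Reject H₀.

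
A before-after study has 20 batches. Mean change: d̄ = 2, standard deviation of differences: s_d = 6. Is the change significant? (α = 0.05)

t = d̄/(s_d/√n) = 2/(6/√20) = 1.491. df = 19, critical t = ±2.093. Fail to reject H₀.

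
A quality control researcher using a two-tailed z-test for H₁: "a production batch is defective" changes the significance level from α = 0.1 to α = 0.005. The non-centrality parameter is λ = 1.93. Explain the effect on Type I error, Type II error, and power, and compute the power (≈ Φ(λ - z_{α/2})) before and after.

Decreasing α from 0.1 to 0.005:
• Type I error rate decreases (α is the Type I rate by definition).
• Critical value moves from z_{α/2} = 1.645 to 2.807, so power = Φ(λ - z_{α/2}) goes from Φ(1.93 - 1.645) = 0.612 to Φ(1.93 - 2.807) = 0.19.
• Type II error rate β = 1 - power therefore increases (0.388 → 0.81).
Appropriate when false positives are costly — here, scrapping a good batch — wasted material and cost for no reason.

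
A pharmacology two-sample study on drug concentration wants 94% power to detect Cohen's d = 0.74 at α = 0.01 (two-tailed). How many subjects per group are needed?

z_{α/2} = 2.576, z_β = Φ⁻¹(0.94) = 1.555. For medium effect (d = 0.74): n per group = 2(z_{α/2} + z_β)²/d² = 2(2.576 + 1.555)²/0.74² = 62.3 → 63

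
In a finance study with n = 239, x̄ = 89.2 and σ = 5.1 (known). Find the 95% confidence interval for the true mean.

CI = x̄ ± z*(σ/√n) = 89.2 ± 1.96(5.1/√239) = 89.2 ± 0.65 = (88.55, 89.85)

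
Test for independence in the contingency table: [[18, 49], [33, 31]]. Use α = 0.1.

χ² = 8.397. df = 1, critical = 2.706. Reject H₀. Variables are dependent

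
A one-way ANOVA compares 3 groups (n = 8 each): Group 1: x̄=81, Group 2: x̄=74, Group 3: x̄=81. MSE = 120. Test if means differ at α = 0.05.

Grand mean = 78.67. SS_between = 261.33, MS_between = 130.67. F = 1.089, F_crit ≈ 3.467. Fail to reject H₀.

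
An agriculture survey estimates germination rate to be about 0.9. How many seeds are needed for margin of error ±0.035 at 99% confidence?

n = z²p(1-p)/E² = 2.576²×0.9×0.1/0.035² = 487.5 → n = 488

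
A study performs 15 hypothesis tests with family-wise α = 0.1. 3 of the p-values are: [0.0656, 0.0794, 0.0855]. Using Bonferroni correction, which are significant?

Bonferroni α = 0.1/15 = 0.00667. None of the given p-values are significant.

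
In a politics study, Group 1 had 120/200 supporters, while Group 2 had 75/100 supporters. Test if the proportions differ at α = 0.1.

p̂₁ = 0.6, p̂₂ = 0.75, pooled p̂ = 0.65. z = -2.568. Critical: ±1.645. Reject H₀.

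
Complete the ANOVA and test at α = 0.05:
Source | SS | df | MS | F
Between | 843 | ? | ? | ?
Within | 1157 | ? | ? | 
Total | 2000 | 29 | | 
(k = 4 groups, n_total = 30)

df_between = 3, df_within = 26. MS_between = 281.0, MS_within = 44.5. F = 6.315, F_crit ≈ 2.975. Reject H₀.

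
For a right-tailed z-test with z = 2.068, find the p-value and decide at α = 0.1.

p = P(Z > 2.068) = 1 - Φ(2.068) ≈ 0.0193. Since p < 0.1, reject H₀ (significant) at α = 0.1.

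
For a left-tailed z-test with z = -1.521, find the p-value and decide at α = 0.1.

p = P(Z < -1.521) = Φ(-1.521) ≈ 0.0641. Since p < 0.1, reject H₀ (significant) at α = 0.1.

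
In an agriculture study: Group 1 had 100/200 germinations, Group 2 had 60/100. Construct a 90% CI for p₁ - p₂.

p̂₁ = 0.5, p̂₂ = 0.6. Difference = -0.1. CI = (-0.199, -0.001)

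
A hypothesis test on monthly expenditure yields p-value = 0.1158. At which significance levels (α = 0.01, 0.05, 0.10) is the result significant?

p = 0.1158. Not significant at any of the given levels.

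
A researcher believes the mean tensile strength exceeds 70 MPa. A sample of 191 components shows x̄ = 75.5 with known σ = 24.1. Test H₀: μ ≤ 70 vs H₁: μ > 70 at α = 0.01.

z = 3.154. Critical value: 2.33. Reject H₀.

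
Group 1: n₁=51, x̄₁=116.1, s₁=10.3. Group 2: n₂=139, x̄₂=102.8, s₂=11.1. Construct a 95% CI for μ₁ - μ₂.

Difference = 13.3. SE = √(10.3²/51 + 11.1²/139) = 1.722. CI = (9.92, 16.68)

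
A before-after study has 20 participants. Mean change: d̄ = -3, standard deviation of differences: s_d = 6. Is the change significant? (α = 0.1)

t = d̄/(s_d/√n) = -3/(6/√20) = -2.236. df = 19, critical t = ±1.729. Reject H₀.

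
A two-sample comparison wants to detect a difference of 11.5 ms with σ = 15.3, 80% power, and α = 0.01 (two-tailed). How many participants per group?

n per group = 2(z_α/2 + z_β)²σ²/d² = 2×(2.576 + 0.84)²×15.3²/11.5² = 41.3 → n = 42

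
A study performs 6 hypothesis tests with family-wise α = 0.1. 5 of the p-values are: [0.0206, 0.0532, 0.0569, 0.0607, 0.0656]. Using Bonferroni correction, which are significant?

Bonferroni α = 0.1/6 = 0.01667. None of the given p-values are significant.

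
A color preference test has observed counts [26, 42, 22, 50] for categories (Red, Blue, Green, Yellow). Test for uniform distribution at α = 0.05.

Expected = 35 each. χ² = Σ(O-E)²/E = 14.971. df = 3, critical value = 7.815. Reject H₀.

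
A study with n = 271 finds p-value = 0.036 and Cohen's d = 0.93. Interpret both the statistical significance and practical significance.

Statistically significant (p = 0.036 < 0.05). Cohen's d = 0.93 indicates a large effect size. Both statistical and practical significance should be considered.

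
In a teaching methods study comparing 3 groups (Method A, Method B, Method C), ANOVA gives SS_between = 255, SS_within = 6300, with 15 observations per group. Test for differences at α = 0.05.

df_between = 2, df_within = 42. F = MS_between/MS_within = 127.5/150.0 = 0.85. F_crit ≈ 3.22. Fail to reject H₀.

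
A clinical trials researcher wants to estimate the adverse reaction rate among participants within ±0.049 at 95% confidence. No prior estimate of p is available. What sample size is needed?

Conservative approach: use p = 0.5 (maximizes p(1-p) = 0.25). n = z²(0.25)/E² = 1.96²×0.25/0.049² = 400.0 → n = 400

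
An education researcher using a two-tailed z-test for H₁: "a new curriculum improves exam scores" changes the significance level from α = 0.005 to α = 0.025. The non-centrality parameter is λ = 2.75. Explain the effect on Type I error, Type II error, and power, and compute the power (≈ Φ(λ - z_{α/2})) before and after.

Increasing α from 0.005 to 0.025:
• Type I error rate increases (α is the Type I rate by definition).
• Critical value moves from z_{α/2} = 2.807 to 2.241, so power = Φ(λ - z_{α/2}) goes from Φ(2.75 - 2.807) = 0.477 to Φ(2.75 - 2.241) = 0.695.
• Type II error rate β = 1 - power therefore decreases (0.523 → 0.305).
Appropriate when false negatives are costly — here, keeping the old curriculum when the new one would have helped students.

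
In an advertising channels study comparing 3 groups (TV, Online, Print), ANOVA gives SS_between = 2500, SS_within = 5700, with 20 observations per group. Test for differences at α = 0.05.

df_between = 2, df_within = 57. F = MS_between/MS_within = 1250.0/100.0 = 12.5. F_crit ≈ 3.159. Reject H₀. At least one mean differs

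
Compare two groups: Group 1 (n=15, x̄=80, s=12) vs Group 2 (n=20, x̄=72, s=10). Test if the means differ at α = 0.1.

Pooled sp = 10.89. t = 2.15, df = 33. Critical t = ±1.692. Reject H₀.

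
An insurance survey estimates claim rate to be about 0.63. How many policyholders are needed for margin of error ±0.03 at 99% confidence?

n = z²p(1-p)/E² = 2.576²×0.63×0.37/0.03² = 1718.7 → n = 1719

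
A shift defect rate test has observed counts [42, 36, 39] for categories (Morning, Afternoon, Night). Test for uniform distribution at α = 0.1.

Expected = 39 each. χ² = Σ(O-E)²/E = 0.462. df = 2, critical value = 4.605. Fail to reject H₀.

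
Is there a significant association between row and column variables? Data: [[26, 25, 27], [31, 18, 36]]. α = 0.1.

χ² = 2.568. df = 2, critical = 4.605. Fail to reject H₀. No evidence of dependence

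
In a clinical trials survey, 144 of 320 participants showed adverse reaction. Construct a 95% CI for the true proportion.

p̂ = 0.45. CI = p̂ ± z*√(p̂(1-p̂)/n) = (0.395, 0.505)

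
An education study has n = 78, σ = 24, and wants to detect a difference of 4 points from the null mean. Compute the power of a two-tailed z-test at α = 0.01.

SE = σ/√n = 24/√78 = 2.717. Non-centrality λ = d/SE = 4/2.717 = 1.472. Power ≈ Φ(λ - z_{α/2}) = Φ(1.472 - 2.576) = Φ(-1.104) = 0.135.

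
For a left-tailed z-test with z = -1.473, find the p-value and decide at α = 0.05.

p = P(Z < -1.473) = Φ(-1.473) ≈ 0.0704. Since p ≥ 0.05, fail to reject H₀ (not significant) at α = 0.05.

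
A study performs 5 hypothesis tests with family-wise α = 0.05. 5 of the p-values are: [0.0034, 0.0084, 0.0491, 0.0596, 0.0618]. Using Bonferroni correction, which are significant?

Bonferroni α = 0.05/5 = 0.01. Significant p-values: [0.0034, 0.0084]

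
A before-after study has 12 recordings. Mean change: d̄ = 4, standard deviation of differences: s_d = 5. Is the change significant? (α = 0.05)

t = d̄/(s_d/√n) = 4/(5/√12) = 2.771. df = 11, critical t = ±2.201. Reject H₀.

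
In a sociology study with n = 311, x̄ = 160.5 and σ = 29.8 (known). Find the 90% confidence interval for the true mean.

CI = x̄ ± z*(σ/√n) = 160.5 ± 1.645(29.8/√311) = 160.5 ± 2.78 = (157.72, 163.28)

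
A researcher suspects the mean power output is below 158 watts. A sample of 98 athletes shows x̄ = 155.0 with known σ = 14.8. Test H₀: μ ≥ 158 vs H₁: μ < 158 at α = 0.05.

z = -2.007. Critical value: -1.645. Reject H₀.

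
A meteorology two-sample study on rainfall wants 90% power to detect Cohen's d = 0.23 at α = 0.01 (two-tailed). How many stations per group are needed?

z_{α/2} = 2.576, z_β = Φ⁻¹(0.9) = 1.282. For small effect (d = 0.23): n per group = 2(z_{α/2} + z_β)²/d² = 2(2.576 + 1.282)²/0.23² = 562.7 → 563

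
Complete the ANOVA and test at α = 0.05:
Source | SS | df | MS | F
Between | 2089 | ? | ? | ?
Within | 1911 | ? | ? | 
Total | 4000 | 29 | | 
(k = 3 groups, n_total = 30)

df_between = 2, df_within = 27. MS_between = 1044.5, MS_within = 70.78. F = 14.757, F_crit ≈ 3.354. Reject H₀.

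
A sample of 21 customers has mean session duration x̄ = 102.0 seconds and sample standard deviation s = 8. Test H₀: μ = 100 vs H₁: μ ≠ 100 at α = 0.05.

t = (x̄ - μ₀)/(s/√n) = (102.0 - 100)/(8/√21) = 1.146. df = 20, critical t = ±2.086. Fail to reject H₀.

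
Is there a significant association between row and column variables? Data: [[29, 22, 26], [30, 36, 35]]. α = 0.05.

χ² = 1.516. df = 2, critical = 5.991. Fail to reject H₀. No evidence of dependence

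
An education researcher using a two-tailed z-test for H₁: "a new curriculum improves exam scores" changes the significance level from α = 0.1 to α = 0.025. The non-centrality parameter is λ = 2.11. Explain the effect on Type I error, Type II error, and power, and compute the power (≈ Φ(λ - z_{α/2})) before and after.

Decreasing α from 0.1 to 0.025:
• Type I error rate decreases (α is the Type I rate by definition).
• Critical value moves from z_{α/2} = 1.645 to 2.241, so power = Φ(λ - z_{α/2}) goes from Φ(2.11 - 1.645) = 0.679 to Φ(2.11 - 2.241) = 0.448.
• Type II error rate β = 1 - power therefore increases (0.321 → 0.552).
Appropriate when false positives are costly — here, adopting a curriculum that gives no real benefit — disruption for nothing.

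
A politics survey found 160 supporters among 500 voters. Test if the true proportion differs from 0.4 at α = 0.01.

p̂ = 0.32, p₀ = 0.4. z = (p̂ - p₀)/√(p₀(1-p₀)/n) = -3.651. Critical: ±2.576. Reject H₀.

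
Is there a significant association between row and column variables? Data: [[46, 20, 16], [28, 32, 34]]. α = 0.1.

χ² = 12.869. df = 2, critical = 4.605. Reject H₀. Variables are dependent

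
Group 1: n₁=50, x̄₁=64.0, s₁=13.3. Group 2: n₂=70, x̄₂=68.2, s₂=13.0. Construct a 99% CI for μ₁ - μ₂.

Difference = -4.2. SE = √(13.3²/50 + 13.0²/70) = 2.44. CI = (-10.48, 2.08)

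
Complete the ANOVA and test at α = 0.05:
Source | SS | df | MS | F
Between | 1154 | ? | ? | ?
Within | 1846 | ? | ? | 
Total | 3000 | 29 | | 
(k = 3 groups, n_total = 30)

df_between = 2, df_within = 27. MS_between = 577.0, MS_within = 68.37. F = 8.439, F_crit ≈ 3.354. Reject H₀.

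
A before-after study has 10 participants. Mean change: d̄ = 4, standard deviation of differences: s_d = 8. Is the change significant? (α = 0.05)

t = d̄/(s_d/√n) = 4/(8/√10) = 1.581. df = 9, critical t = ±2.262. Fail to reject H₀.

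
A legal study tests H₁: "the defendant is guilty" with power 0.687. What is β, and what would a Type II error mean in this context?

β = 1 - power = 1 - 0.687 = 0.313. A Type II error is failing to reject H₀ when H₀ is false (false negative) — here, failing to conclude that the defendant is guilty when in fact it is true. Consequence: acquitting a guilty person.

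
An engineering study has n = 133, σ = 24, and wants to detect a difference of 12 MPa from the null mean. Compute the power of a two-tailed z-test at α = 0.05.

SE = σ/√n = 24/√133 = 2.081. Non-centrality λ = d/SE = 12/2.081 = 5.766. Power ≈ Φ(λ - z_{α/2}) = Φ(5.766 - 1.96) = Φ(3.806) = 1.0.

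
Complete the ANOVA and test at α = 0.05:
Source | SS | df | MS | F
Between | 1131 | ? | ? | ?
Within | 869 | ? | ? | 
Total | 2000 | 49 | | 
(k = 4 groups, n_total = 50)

df_between = 3, df_within = 46. MS_between = 377.0, MS_within = 18.89. F = 19.956, F_crit ≈ 2.807. Reject H₀.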